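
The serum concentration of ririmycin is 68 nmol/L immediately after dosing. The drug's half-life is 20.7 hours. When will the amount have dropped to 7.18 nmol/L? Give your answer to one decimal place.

67.1 hours

Fraction remaining = 7.18/68 ≈ 0.10559.
n = log₂(68/7.18) = ln(9.4708)/ln 2 ≈ 3.2435 half-lives.
t = n × t½ = 3.2435 × 20.7 ≈ 67.14 hours.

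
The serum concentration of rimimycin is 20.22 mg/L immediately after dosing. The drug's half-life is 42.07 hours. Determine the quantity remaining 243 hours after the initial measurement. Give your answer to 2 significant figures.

0.37 mg/L

Number of half-lives: n = 243/42.07 ≈ 5.7761.
Remaining = 20.22 × (1/2)^5.7761 = 20.22 × 0.018248 ≈ 0.36898 mg/L.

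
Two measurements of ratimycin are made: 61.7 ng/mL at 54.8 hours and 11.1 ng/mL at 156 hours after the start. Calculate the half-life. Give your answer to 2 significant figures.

Over Δt = 156 − 54.8 = 101.2 hours, the level fell by a factor of 61.7/11.1 ≈ 5.5586.
n = log₂(5.5586) ≈ 2.4747 half-lives, so t½ = 101.2/2.4747 ≈ 40.894 hours.

41 hours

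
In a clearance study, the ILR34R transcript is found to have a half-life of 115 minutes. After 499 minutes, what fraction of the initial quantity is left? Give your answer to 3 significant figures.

0.0494

n = 499/115 ≈ 4.3391 half-lives.
Fraction remaining = (1/2)^4.3391 ≈ 0.049407.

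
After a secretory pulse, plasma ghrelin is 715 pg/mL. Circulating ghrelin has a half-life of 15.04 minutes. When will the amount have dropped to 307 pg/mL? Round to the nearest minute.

18 minutes

Fraction remaining = 307/715 ≈ 0.42937.
n = log₂(715/307) = ln(2.329)/ln 2 ≈ 1.2197 half-lives.
t = n × t½ = 1.2197 × 15.04 ≈ 18.344 minutes.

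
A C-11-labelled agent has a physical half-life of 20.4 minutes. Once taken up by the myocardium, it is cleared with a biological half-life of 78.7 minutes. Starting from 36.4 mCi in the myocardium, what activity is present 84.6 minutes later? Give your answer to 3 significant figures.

0.975 mCi

1/t_eff = 1/t_phys + 1/t_biol = 1/20.4 + 1/78.7 = 0.061726 per minute.
t_eff = 20.4 × 78.7 / (20.4 + 78.7) ≈ 16.201 minutes.
Remaining = 36.4 × (1/2)^(84.6/16.201) = 36.4 × (1/2)^5.222 ≈ 0.97525 mCi.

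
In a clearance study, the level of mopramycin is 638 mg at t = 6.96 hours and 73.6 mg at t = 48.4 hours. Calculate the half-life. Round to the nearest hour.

Over Δt = 48.4 − 6.96 = 41.44 hours, the level fell by a factor of 638/73.6 ≈ 8.6685.
n = log₂(8.6685) ≈ 3.1158 half-lives, so t½ = 41.44/3.1158 ≈ 13.3 hours.

13 hours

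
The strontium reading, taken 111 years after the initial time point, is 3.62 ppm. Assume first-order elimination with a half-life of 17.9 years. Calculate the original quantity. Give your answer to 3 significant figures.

266 ppm

Number of half-lives elapsed: n = 111/17.9 ≈ 6.2011.
A₀ = A × 2^n = 3.62 × 2^6.2011 = 3.62 × 73.574 ≈ 266.34 ppm.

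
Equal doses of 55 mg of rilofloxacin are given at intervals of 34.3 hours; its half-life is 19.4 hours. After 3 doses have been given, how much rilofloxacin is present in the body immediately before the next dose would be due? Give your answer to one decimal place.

The 3 doses were given 102.9, 68.6, 34.3 hours ago.
Total = 55·(1/2)^(102.9/19.4) + 55·(1/2)^(68.6/19.4) + 55·(1/2)^(34.3/19.4)
      = 1.3921 + 4.7413 + 16.148 ≈ 22.282 mg.

22.3 mg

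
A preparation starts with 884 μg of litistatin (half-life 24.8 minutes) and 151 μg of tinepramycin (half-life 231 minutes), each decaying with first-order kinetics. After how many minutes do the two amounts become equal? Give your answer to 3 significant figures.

Set 884·(1/2)^(t/24.8) = 151·(1/2)^(t/231).
Taking log₂: log₂(884/151) = t·(1/24.8 − 1/231).
log₂(5.8543) = 2.5495; 1/24.8 − 1/231 = 0.035994.
t = 2.5495 / 0.035994 ≈ 70.832 minutes.

70.8 minutes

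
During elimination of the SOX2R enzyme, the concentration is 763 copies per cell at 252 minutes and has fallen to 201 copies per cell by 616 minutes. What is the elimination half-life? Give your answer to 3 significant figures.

189 minutes

Over Δt = 616 − 252 = 364 minutes, the level fell by a factor of 763/201 ≈ 3.796.
n = log₂(3.796) ≈ 1.9245 half-lives, so t½ = 364/1.9245 ≈ 189.14 minutes.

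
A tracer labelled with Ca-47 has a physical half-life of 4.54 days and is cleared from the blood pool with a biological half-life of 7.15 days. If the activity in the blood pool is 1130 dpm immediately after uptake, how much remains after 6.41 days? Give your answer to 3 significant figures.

228 dpm

1/t_eff = 1/t_phys + 1/t_biol = 1/4.54 + 1/7.15 = 0.36012 per day.
t_eff = 4.54 × 7.15 / (4.54 + 7.15) ≈ 2.7768 days.
Remaining = 1130 × (1/2)^(6.41/2.7768) = 1130 × (1/2)^2.3084 ≈ 228.13 dpm.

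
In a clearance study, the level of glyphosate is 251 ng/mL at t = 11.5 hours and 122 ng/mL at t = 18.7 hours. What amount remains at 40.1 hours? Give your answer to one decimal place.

14.3 ng/mL

Over Δt = 18.7 − 11.5 = 7.2 hours, the level fell by a factor of 251/122 ≈ 2.0574.
n = log₂(2.0574) ≈ 1.0408 half-lives, so t½ = 7.2/1.0408 ≈ 6.9177 hours.
From t = 18.7 to t = 40.1: 122 × (1/2)^((40.1−18.7)/6.9177) ≈ 14.293 ng/mL.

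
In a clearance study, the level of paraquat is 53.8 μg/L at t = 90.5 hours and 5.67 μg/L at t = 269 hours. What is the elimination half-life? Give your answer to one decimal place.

Over Δt = 269 − 90.5 = 178.5 hours, the level fell by a factor of 53.8/5.67 ≈ 9.4885.
n = log₂(9.4885) ≈ 3.2462 half-lives, so t½ = 178.5/3.2462 ≈ 54.988 hours.

55.0 hours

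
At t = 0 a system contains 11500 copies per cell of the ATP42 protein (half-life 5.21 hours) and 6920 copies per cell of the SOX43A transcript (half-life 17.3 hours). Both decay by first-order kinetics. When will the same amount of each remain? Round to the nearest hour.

5 hours

Set 11500·(1/2)^(t/5.21) = 6920·(1/2)^(t/17.3).
Taking log₂: log₂(11500/6920) = t·(1/5.21 − 1/17.3).
log₂(1.6618) = 0.73279; 1/5.21 − 1/17.3 = 0.13414.
t = 0.73279 / 0.13414 ≈ 5.4631 hours.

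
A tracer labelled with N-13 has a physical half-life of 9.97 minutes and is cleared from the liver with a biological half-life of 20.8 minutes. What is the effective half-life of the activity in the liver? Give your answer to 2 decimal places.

6.74 minutes

1/t_eff = 1/t_phys + 1/t_biol = 1/9.97 + 1/20.8 = 0.14838 per minute.
t_eff = 9.97 × 20.8 / (9.97 + 20.8) ≈ 6.7396 minutes.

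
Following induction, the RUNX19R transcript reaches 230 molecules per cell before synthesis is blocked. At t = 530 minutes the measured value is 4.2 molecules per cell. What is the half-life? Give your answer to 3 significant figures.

91.8 minutes

A/A₀ = 4.2/230 ≈ 0.018261.
n = log₂(54.762) ≈ 5.7751 half-lives elapsed in 530 minutes.
t½ = 530/5.7751 ≈ 91.773 minutes.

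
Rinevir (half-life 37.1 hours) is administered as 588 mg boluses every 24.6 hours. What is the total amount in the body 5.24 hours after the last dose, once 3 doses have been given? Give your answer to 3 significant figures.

1080 mg

The 3 doses were given 54.44, 29.84, 5.24 hours ago.
Total = 588·(1/2)^(54.44/37.1) + 588·(1/2)^(29.84/37.1) + 588·(1/2)^(5.24/37.1)
      = 212.64 + 336.71 + 533.16 ≈ 1082.5 mg.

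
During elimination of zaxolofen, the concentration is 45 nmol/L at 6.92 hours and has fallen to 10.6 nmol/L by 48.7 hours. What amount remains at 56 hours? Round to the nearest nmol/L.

Over Δt = 48.7 − 6.92 = 41.78 hours, the level fell by a factor of 45/10.6 ≈ 4.2453.
n = log₂(4.2453) ≈ 2.0859 half-lives, so t½ = 41.78/2.0859 ≈ 20.03 hours.
From t = 48.7 to t = 56: 10.6 × (1/2)^((56−48.7)/20.03) ≈ 8.2337 nmol/L.

8 nmol/L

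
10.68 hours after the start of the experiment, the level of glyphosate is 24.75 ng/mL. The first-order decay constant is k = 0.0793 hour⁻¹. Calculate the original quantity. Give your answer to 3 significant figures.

t½ = ln 2 / k = 0.69315 / 0.0793 ≈ 8.7408 hours.
Number of half-lives elapsed: n = 10.68/8.7408 ≈ 1.2219.
A₀ = A × 2^n = 24.75 × 2^1.2219 = 24.75 × 2.3325 ≈ 57.728 ng/mL.

57.7 ng/mL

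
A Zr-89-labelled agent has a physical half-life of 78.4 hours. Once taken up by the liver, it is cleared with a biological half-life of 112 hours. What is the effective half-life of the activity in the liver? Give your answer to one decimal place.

46.1 hours

1/t_eff = 1/t_phys + 1/t_biol = 1/78.4 + 1/112 = 0.021684 per hour.
t_eff = 78.4 × 112 / (78.4 + 112) ≈ 46.118 hours.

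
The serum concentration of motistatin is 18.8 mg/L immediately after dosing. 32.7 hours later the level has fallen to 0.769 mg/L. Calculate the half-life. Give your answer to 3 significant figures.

A/A₀ = 0.769/18.8 ≈ 0.040904.
n = log₂(24.447) ≈ 4.6116 half-lives elapsed in 32.7 hours.
t½ = 32.7/4.6116 ≈ 7.0908 hours.

7.09 hours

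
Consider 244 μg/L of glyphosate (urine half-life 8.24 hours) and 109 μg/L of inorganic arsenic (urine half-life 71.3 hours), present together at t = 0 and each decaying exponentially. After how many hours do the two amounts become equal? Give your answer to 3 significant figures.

Set 244·(1/2)^(t/8.24) = 109·(1/2)^(t/71.3).
Taking log₂: log₂(244/109) = t·(1/8.24 − 1/71.3).
log₂(2.2385) = 1.1626; 1/8.24 − 1/71.3 = 0.10733.
t = 1.1626 / 0.10733 ≈ 10.831 hours.

10.8 hours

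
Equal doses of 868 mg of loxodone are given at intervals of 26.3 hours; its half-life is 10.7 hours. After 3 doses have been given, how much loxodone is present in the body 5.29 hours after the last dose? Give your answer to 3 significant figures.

The 3 doses were given 57.89, 31.59, 5.29 hours ago.
Total = 868·(1/2)^(57.89/10.7) + 868·(1/2)^(31.59/10.7) + 868·(1/2)^(5.29/10.7)
      = 20.411 + 112.14 + 616.16 ≈ 748.71 mg.

749 mg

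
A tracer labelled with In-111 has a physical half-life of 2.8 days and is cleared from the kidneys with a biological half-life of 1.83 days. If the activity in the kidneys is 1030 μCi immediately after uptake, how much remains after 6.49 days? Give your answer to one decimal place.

17.7 μCi

1/t_eff = 1/t_phys + 1/t_biol = 1/2.8 + 1/1.83 = 0.90359 per day.
t_eff = 2.8 × 1.83 / (2.8 + 1.83) ≈ 1.1067 days.
Remaining = 1030 × (1/2)^(6.49/1.1067) = 1030 × (1/2)^5.8643 ≈ 17.681 μCi.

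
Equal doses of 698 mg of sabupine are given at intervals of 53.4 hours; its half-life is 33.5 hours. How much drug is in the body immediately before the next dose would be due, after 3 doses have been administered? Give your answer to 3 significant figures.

The 3 doses were given 160.2, 106.8, 53.4 hours ago.
Total = 698·(1/2)^(160.2/33.5) + 698·(1/2)^(106.8/33.5) + 698·(1/2)^(53.4/33.5)
      = 25.369 + 76.587 + 231.21 ≈ 333.16 mg.

333 mg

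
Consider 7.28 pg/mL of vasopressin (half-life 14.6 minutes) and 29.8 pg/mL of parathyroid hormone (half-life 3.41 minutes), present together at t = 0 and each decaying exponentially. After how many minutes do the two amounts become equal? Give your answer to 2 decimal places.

9.05 minutes

Set 7.28·(1/2)^(t/14.6) = 29.8·(1/2)^(t/3.41).
Taking log₂: log₂(7.28/29.8) = t·(1/14.6 − 1/3.41).
log₂(0.2443) = -2.0333; 1/14.6 − 1/3.41 = -0.22476.
t = -2.0333 / -0.22476 ≈ 9.0465 minutes.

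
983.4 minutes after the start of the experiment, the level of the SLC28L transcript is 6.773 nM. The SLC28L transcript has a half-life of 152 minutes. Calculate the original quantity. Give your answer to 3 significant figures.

600 nM

Number of half-lives elapsed: n = 983.4/152 ≈ 6.4697.
A₀ = A × 2^n = 6.773 × 2^6.4697 = 6.773 × 88.631 ≈ 600.3 nM.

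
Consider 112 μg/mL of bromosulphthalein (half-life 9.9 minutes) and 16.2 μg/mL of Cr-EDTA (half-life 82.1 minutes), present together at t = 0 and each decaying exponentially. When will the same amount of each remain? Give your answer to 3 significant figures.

31.4 minutes

Set 112·(1/2)^(t/9.9) = 16.2·(1/2)^(t/82.1).
Taking log₂: log₂(112/16.2) = t·(1/9.9 − 1/82.1).
log₂(6.9136) = 2.7894; 1/9.9 − 1/82.1 = 0.08883.
t = 2.7894 / 0.08883 ≈ 31.402 minutes.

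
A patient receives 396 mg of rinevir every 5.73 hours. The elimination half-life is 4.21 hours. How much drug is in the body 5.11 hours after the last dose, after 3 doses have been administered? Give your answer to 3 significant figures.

263 mg

The 3 doses were given 16.57, 10.84, 5.11 hours ago.
Total = 396·(1/2)^(16.57/4.21) + 396·(1/2)^(10.84/4.21) + 396·(1/2)^(5.11/4.21)
      = 25.875 + 66.466 + 170.73 ≈ 263.07 mg.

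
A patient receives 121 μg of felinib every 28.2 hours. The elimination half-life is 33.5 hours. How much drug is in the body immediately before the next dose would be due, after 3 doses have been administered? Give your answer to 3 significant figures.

126 μg

The 3 doses were given 84.6, 56.4, 28.2 hours ago.
Total = 121·(1/2)^(84.6/33.5) + 121·(1/2)^(56.4/33.5) + 121·(1/2)^(28.2/33.5)
      = 21.017 + 37.668 + 67.512 ≈ 126.2 μg.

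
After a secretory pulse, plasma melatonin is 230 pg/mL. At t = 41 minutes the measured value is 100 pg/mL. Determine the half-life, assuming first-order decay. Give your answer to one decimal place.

34.1 minutes

A/A₀ = 100/230 ≈ 0.43478.
n = log₂(2.3) ≈ 1.2016 half-lives elapsed in 41 minutes.
t½ = 41/1.2016 ≈ 34.12 minutes.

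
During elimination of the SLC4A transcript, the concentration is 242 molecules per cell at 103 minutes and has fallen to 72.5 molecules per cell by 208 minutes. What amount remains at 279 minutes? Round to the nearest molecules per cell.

Over Δt = 208 − 103 = 105 minutes, the level fell by a factor of 242/72.5 ≈ 3.3379.
n = log₂(3.3379) ≈ 1.739 half-lives, so t½ = 105/1.739 ≈ 60.381 minutes.
From t = 208 to t = 279: 72.5 × (1/2)^((279−208)/60.381) ≈ 32.09 molecules per cell.

32 molecules per cell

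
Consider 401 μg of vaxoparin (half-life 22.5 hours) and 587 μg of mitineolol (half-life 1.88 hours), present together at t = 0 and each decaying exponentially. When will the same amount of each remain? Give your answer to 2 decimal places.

Set 401·(1/2)^(t/22.5) = 587·(1/2)^(t/1.88).
Taking log₂: log₂(401/587) = t·(1/22.5 − 1/1.88).
log₂(0.68313) = -0.54976; 1/22.5 − 1/1.88 = -0.48747.
t = -0.54976 / -0.48747 ≈ 1.1278 hours.

1.13 hours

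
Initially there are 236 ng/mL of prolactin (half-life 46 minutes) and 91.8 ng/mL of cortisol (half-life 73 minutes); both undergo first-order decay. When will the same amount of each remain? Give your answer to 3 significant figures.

Set 236·(1/2)^(t/46) = 91.8·(1/2)^(t/73).
Taking log₂: log₂(236/91.8) = t·(1/46 − 1/73).
log₂(2.5708) = 1.3622; 1/46 − 1/73 = 0.0080405.
t = 1.3622 / 0.0080405 ≈ 169.42 minutes.

169 minutes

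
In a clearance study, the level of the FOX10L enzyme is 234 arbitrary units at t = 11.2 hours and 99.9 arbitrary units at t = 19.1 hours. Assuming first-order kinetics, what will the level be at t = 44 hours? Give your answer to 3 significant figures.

Over Δt = 19.1 − 11.2 = 7.9 hours, the level fell by a factor of 234/99.9 ≈ 2.3423.
n = log₂(2.3423) ≈ 1.228 half-lives, so t½ = 7.9/1.228 ≈ 6.4335 hours.
From t = 19.1 to t = 44: 99.9 × (1/2)^((44−19.1)/6.4335) ≈ 6.8307 arbitrary units.

6.83 arbitrary units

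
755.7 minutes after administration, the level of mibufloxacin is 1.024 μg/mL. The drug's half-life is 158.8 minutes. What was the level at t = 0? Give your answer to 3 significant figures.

Number of half-lives elapsed: n = 755.7/158.8 ≈ 4.7588.
A₀ = A × 2^n = 1.024 × 2^4.7588 = 1.024 × 27.074 ≈ 27.723 μg/mL.

27.7 μg/mL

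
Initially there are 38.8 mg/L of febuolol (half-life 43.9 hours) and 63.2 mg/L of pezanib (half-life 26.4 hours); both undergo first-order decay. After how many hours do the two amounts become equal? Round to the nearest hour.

47 hours

Set 38.8·(1/2)^(t/43.9) = 63.2·(1/2)^(t/26.4).
Taking log₂: log₂(38.8/63.2) = t·(1/43.9 − 1/26.4).
log₂(0.61392) = -0.70387; 1/43.9 − 1/26.4 = -0.0151.
t = -0.70387 / -0.0151 ≈ 46.615 hours.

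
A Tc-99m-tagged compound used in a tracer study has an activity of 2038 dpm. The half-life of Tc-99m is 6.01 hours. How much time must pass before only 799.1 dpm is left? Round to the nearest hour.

Fraction remaining = 799.1/2038 ≈ 0.3921.
n = log₂(2038/799.1) = ln(2.5504)/ln 2 ≈ 1.3507 half-lives.
t = n × t½ = 1.3507 × 6.01 ≈ 8.1177 hours.

8 hours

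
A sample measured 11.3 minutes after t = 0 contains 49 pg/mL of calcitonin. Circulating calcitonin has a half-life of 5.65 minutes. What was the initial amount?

196 pg/mL

Number of half-lives elapsed: n = 11.3/5.65 ≈ 2.
A₀ = A × 2^n = 49 × 2^2 = 49 × 4 ≈ 196 pg/mL.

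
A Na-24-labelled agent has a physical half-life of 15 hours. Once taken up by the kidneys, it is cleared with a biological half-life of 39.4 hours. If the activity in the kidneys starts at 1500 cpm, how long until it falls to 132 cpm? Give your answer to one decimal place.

1/t_eff = 1/t_phys + 1/t_biol = 1/15 + 1/39.4 = 0.092047 per hour.
t_eff = 15 × 39.4 / (15 + 39.4) ≈ 10.864 hours.
n = log₂(1500/132) ≈ 3.5064; t = 3.5064 × 10.864 ≈ 38.093 hours.

38.1 hours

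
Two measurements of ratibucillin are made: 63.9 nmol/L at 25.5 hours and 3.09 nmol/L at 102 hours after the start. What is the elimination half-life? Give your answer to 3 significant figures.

Over Δt = 102 − 25.5 = 76.5 hours, the level fell by a factor of 63.9/3.09 ≈ 20.68.
n = log₂(20.68) ≈ 4.3701 half-lives, so t½ = 76.5/4.3701 ≈ 17.505 hours.

17.5 hours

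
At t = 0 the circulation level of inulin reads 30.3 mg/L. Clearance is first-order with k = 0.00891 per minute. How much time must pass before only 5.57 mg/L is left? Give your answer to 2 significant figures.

t½ = ln 2 / k = 0.69315 / 0.00891 ≈ 77.794 minutes.
Fraction remaining = 5.57/30.3 ≈ 0.18383.
n = log₂(30.3/5.57) = ln(5.4399)/ln 2 ≈ 2.4436 half-lives.
t = n × t½ = 2.4436 × 77.794 ≈ 190.1 minutes.

190 minutes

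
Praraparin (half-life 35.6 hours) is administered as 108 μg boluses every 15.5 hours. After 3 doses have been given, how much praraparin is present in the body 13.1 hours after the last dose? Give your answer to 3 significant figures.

The 3 doses were given 44.1, 28.6, 13.1 hours ago.
Total = 108·(1/2)^(44.1/35.6) + 108·(1/2)^(28.6/35.6) + 108·(1/2)^(13.1/35.6)
      = 45.763 + 61.885 + 83.686 ≈ 191.33 μg.

191 μg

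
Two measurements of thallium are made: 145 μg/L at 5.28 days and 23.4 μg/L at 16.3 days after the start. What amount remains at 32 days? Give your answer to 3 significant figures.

1.74 μg/L

Over Δt = 16.3 − 5.28 = 11.02 days, the level fell by a factor of 145/23.4 ≈ 6.1966.
n = log₂(6.1966) ≈ 2.6315 half-lives, so t½ = 11.02/2.6315 ≈ 4.1878 days.
From t = 16.3 to t = 32: 23.4 × (1/2)^((32−16.3)/4.1878) ≈ 1.7404 μg/L.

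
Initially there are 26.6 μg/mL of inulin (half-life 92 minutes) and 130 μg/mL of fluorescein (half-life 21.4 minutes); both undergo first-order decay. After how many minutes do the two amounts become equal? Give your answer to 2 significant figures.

Set 26.6·(1/2)^(t/92) = 130·(1/2)^(t/21.4).
Taking log₂: log₂(26.6/130) = t·(1/92 − 1/21.4).
log₂(0.20462) = -2.289; 1/92 − 1/21.4 = -0.035859.
t = -2.289 / -0.035859 ≈ 63.833 minutes.

64 minutes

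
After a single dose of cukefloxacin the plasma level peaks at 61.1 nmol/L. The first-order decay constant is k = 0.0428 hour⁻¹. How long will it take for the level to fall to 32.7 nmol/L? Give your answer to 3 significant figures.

t½ = ln 2 / k = 0.69315 / 0.0428 ≈ 16.195 hours.
Fraction remaining = 32.7/61.1 ≈ 0.53519.
n = log₂(61.1/32.7) = ln(1.8685)/ln 2 ≈ 0.90188 half-lives.
t = n × t½ = 0.90188 × 16.195 ≈ 14.606 hours.

14.6 hours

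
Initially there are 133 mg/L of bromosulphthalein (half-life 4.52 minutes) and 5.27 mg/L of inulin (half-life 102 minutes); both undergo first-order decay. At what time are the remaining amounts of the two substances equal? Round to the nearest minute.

22 minutes

Set 133·(1/2)^(t/4.52) = 5.27·(1/2)^(t/102).
Taking log₂: log₂(133/5.27) = t·(1/4.52 − 1/102).
log₂(25.237) = 4.6575; 1/4.52 − 1/102 = 0.21144.
t = 4.6575 / 0.21144 ≈ 22.028 minutes.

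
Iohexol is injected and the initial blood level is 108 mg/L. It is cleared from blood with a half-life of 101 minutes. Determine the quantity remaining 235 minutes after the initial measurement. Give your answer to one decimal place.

21.5 mg/L

Number of half-lives: n = 235/101 ≈ 2.3267.
Remaining = 108 × (1/2)^2.3267 = 108 × 0.19934 ≈ 21.528 mg/L.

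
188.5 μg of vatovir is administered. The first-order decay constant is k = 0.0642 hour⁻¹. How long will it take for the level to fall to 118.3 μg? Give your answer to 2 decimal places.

t½ = ln 2 / k = 0.69315 / 0.0642 ≈ 10.797 hours.
Fraction remaining = 118.3/188.5 ≈ 0.62759.
n = log₂(188.5/118.3) = ln(1.5934)/ln 2 ≈ 0.67211 half-lives.
t = n × t½ = 0.67211 × 10.797 ≈ 7.2566 hours.

7.26 hours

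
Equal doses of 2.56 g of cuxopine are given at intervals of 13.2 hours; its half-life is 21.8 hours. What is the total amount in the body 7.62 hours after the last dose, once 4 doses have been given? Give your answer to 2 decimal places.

The 4 doses were given 47.22, 34.02, 20.82, 7.62 hours ago.
Total = 2.56·(1/2)^(47.22/21.8) + 2.56·(1/2)^(34.02/21.8) + 2.56·(1/2)^(20.82/21.8) + 2.56·(1/2)^(7.62/21.8)
      = 0.57042 + 0.8679 + 1.3205 + 2.0092 ≈ 4.768 g.

4.77 g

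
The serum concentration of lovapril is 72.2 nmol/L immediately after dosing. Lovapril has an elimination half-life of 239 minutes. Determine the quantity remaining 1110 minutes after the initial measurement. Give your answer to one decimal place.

2.9 nmol/L

Number of half-lives: n = 1110/239 ≈ 4.6444.
Remaining = 72.2 × (1/2)^4.6444 = 72.2 × 0.039986 ≈ 2.887 nmol/L.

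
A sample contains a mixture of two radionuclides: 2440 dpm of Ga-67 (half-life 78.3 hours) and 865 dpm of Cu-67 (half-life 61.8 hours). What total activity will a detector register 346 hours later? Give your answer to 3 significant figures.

Ga-67: 2440 × (1/2)^(346/78.3) = 2440 × (1/2)^4.4189 ≈ 114.07 dpm.
Cu-67: 865 × (1/2)^(346/61.8) = 865 × (1/2)^5.5987 ≈ 17.85 dpm.
Total = 114.07 + 17.85 ≈ 131.92 dpm.

132 dpm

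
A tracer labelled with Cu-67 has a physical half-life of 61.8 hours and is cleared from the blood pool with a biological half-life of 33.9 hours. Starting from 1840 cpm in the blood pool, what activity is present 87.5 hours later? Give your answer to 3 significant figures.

115 cpm

1/t_eff = 1/t_phys + 1/t_biol = 1/61.8 + 1/33.9 = 0.04568 per hour.
t_eff = 61.8 × 33.9 / (61.8 + 33.9) ≈ 21.892 hours.
Remaining = 1840 × (1/2)^(87.5/21.892) = 1840 × (1/2)^3.997 ≈ 115.24 cpm.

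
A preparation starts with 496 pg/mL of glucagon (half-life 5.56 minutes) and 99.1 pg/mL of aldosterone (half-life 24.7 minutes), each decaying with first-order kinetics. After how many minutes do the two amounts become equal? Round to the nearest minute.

Set 496·(1/2)^(t/5.56) = 99.1·(1/2)^(t/24.7).
Taking log₂: log₂(496/99.1) = t·(1/5.56 − 1/24.7).
log₂(5.005) = 2.3234; 1/5.56 − 1/24.7 = 0.13937.
t = 2.3234 / 0.13937 ≈ 16.671 minutes.

17 minutes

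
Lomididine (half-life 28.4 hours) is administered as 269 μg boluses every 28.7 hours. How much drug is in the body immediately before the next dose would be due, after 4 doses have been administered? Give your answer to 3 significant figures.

249 μg

The 4 doses were given 114.8, 86.1, 57.4, 28.7 hours ago.
Total = 269·(1/2)^(114.8/28.4) + 269·(1/2)^(86.1/28.4) + 269·(1/2)^(57.4/28.4) + 269·(1/2)^(28.7/28.4)
      = 16.327 + 32.894 + 66.272 + 133.52 ≈ 249.01 μg.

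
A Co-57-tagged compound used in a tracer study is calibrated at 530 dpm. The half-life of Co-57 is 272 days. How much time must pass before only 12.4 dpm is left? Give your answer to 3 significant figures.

Fraction remaining = 12.4/530 ≈ 0.023396.
n = log₂(530/12.4) = ln(42.742)/ln 2 ≈ 5.4176 half-lives.
t = n × t½ = 5.4176 × 272 ≈ 1473.6 days.

1470 days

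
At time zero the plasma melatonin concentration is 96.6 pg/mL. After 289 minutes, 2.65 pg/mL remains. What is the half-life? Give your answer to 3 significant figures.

A/A₀ = 2.65/96.6 ≈ 0.027433.
n = log₂(36.453) ≈ 5.188 half-lives elapsed in 289 minutes.
t½ = 289/5.188 ≈ 55.706 minutes.

55.7 minutes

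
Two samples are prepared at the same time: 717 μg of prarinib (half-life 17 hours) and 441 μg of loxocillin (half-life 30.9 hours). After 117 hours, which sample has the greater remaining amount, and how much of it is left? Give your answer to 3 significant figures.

prarinib: 717 × (1/2)^6.8824 ≈ 6.0775 μg.
loxocillin: 441 × (1/2)^3.7864 ≈ 31.961 μg.
Loxocillin has more remaining, at ≈ 31.961 μg.

loxocillin, 32.0 μg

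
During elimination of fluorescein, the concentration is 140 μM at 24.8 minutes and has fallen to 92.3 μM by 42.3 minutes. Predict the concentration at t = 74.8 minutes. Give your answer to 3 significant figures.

42.6 μM

Over Δt = 42.3 − 24.8 = 17.5 minutes, the level fell by a factor of 140/92.3 ≈ 1.5168.
n = log₂(1.5168) ≈ 0.60102 half-lives, so t½ = 17.5/0.60102 ≈ 29.117 minutes.
From t = 42.3 to t = 74.8: 92.3 × (1/2)^((74.8−42.3)/29.117) ≈ 42.579 μM.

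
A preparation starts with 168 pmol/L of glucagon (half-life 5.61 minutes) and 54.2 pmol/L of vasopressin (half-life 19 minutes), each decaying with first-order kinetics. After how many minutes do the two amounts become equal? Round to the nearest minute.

Set 168·(1/2)^(t/5.61) = 54.2·(1/2)^(t/19).
Taking log₂: log₂(168/54.2) = t·(1/5.61 − 1/19).
log₂(3.0996) = 1.6321; 1/5.61 − 1/19 = 0.12562.
t = 1.6321 / 0.12562 ≈ 12.992 minutes.

13 minutes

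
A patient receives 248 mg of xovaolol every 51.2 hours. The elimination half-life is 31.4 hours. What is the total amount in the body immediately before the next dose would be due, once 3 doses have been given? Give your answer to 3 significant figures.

The 3 doses were given 153.6, 102.4, 51.2 hours ago.
Total = 248·(1/2)^(153.6/31.4) + 248·(1/2)^(102.4/31.4) + 248·(1/2)^(51.2/31.4)
      = 8.3541 + 25.867 + 80.094 ≈ 114.32 mg.

114 mg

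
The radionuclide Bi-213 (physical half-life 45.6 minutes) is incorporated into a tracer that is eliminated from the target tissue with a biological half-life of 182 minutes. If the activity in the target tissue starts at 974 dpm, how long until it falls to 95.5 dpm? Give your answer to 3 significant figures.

122 minutes

1/t_eff = 1/t_phys + 1/t_biol = 1/45.6 + 1/182 = 0.027424 per minute.
t_eff = 45.6 × 182 / (45.6 + 182) ≈ 36.464 minutes.
n = log₂(974/95.5) ≈ 3.3503; t = 3.3503 × 36.464 ≈ 122.17 minutes.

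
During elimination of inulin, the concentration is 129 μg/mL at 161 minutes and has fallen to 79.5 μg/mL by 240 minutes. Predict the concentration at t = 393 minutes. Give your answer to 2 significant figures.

Over Δt = 240 − 161 = 79 minutes, the level fell by a factor of 129/79.5 ≈ 1.6226.
n = log₂(1.6226) ≈ 0.69834 half-lives, so t½ = 79/0.69834 ≈ 113.12 minutes.
From t = 240 to t = 393: 79.5 × (1/2)^((393−240)/113.12) ≈ 31.133 μg/mL.

31 μg/mL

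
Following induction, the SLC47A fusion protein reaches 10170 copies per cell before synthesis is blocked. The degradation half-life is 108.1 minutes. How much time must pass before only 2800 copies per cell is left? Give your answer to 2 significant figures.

200 minutes

Fraction remaining = 2800/10170 ≈ 0.27532.
n = log₂(10170/2800) = ln(3.6321)/ln 2 ≈ 1.8608 half-lives.
t = n × t½ = 1.8608 × 108.1 ≈ 201.15 minutes.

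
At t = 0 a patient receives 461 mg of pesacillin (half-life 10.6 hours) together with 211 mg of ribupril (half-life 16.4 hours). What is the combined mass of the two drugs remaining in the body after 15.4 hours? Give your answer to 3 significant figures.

pesacillin: 461 × (1/2)^(15.4/10.6) = 461 × (1/2)^1.4528 ≈ 168.41 mg.
ribupril: 211 × (1/2)^(15.4/16.4) = 211 × (1/2)^0.93902 ≈ 110.05 mg.
Total = 168.41 + 110.05 ≈ 278.46 mg.

278 mg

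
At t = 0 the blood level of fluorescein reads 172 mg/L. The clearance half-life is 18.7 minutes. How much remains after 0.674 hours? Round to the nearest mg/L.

Convert the elapsed time: 0.674 hours = 40.44 minutes.
Number of half-lives: n = 40.44/18.7 ≈ 2.1626.
Remaining = 172 × (1/2)^2.1626 = 172 × 0.22336 ≈ 38.418 mg/L.

38 mg/L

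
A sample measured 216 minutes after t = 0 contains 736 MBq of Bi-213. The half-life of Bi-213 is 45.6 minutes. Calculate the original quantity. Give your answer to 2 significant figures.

20000 MBq

Number of half-lives elapsed: n = 216/45.6 ≈ 4.7368.
A₀ = A × 2^n = 736 × 2^4.7368 = 736 × 26.664 ≈ 19625 MBq.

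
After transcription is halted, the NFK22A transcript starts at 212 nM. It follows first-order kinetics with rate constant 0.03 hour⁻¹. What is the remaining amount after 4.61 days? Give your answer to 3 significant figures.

7.67 nM

t½ = ln 2 / λ = 0.69315 / 0.03 ≈ 23.105 hours.
Convert the elapsed time: 4.61 days = 110.64 hours.
Number of half-lives: n = 110.64/23.105 ≈ 4.7886.
Remaining = 212 × (1/2)^4.7886 = 212 × 0.036182 ≈ 7.6705 nM.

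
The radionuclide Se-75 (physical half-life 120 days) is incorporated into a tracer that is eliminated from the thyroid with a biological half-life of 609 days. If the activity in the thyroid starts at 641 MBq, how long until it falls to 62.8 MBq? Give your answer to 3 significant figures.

1/t_eff = 1/t_phys + 1/t_biol = 1/120 + 1/609 = 0.0099754 per day.
t_eff = 120 × 609 / (120 + 609) ≈ 100.25 days.
n = log₂(641/62.8) ≈ 3.3515; t = 3.3515 × 100.25 ≈ 335.98 days.

336 days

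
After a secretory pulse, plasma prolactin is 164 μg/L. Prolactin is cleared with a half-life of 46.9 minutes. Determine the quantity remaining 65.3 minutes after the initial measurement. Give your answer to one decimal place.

62.5 μg/L

Number of half-lives: n = 65.3/46.9 ≈ 1.3923.
Remaining = 164 × (1/2)^1.3923 = 164 × 0.38095 ≈ 62.476 μg/L.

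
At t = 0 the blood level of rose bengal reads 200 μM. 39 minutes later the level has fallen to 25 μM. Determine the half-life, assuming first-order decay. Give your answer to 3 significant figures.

A/A₀ = 25/200 ≈ 0.125.
n = log₂(8) ≈ 3 half-lives elapsed in 39 minutes.
t½ = 39/3 ≈ 13 minutes.

13.0 minutes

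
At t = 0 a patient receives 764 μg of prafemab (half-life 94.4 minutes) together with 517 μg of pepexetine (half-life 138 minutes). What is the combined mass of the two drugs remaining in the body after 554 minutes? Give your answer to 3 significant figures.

45.1 μg

prafemab: 764 × (1/2)^(554/94.4) = 764 × (1/2)^5.8686 ≈ 13.075 μg.
pepexetine: 517 × (1/2)^(554/138) = 517 × (1/2)^4.0145 ≈ 31.99 μg.
Total = 13.075 + 31.99 ≈ 45.065 μg.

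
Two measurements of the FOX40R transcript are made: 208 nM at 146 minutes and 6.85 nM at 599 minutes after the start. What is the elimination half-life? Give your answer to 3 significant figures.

92.0 minutes

Over Δt = 599 − 146 = 453 minutes, the level fell by a factor of 208/6.85 ≈ 30.365.
n = log₂(30.365) ≈ 4.9243 half-lives, so t½ = 453/4.9243 ≈ 91.992 minutes.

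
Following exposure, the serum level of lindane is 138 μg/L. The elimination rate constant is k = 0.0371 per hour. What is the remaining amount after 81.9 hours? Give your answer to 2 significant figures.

6.6 μg/L

t½ = ln 2 / k = 0.69315 / 0.0371 ≈ 18.683 hours.
Number of half-lives: n = 81.9/18.683 ≈ 4.3836.
Remaining = 138 × (1/2)^4.3836 = 138 × 0.047907 ≈ 6.6112 μg/L.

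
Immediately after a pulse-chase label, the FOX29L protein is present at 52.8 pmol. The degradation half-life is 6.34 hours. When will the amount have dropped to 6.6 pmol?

19.02 hours

6.6/52.8 = 1/8, so 3 half-lives have elapsed.
t = 3 × 6.34 = 19.02 hours.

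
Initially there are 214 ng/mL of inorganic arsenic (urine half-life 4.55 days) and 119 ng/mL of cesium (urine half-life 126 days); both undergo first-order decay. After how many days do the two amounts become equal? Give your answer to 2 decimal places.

Set 214·(1/2)^(t/4.55) = 119·(1/2)^(t/126).
Taking log₂: log₂(214/119) = t·(1/4.55 − 1/126).
log₂(1.7983) = 0.84665; 1/4.55 − 1/126 = 0.21184.
t = 0.84665 / 0.21184 ≈ 3.9966 days.

4.00 days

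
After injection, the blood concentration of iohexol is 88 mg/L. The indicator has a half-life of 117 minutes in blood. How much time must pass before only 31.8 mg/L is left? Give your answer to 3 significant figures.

Fraction remaining = 31.8/88 ≈ 0.36136.
n = log₂(88/31.8) = ln(2.7673)/ln 2 ≈ 1.4685 half-lives.
t = n × t½ = 1.4685 × 117 ≈ 171.81 minutes.

172 minutes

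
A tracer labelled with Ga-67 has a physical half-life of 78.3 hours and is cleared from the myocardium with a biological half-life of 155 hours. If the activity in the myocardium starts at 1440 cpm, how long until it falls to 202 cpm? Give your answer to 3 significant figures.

147 hours

1/t_eff = 1/t_phys + 1/t_biol = 1/78.3 + 1/155 = 0.019223 per hour.
t_eff = 78.3 × 155 / (78.3 + 155) ≈ 52.021 hours.
n = log₂(1440/202) ≈ 2.8336; t = 2.8336 × 52.021 ≈ 147.41 hours.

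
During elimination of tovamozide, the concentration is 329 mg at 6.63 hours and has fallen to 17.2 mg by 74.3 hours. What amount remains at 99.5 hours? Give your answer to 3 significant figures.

Over Δt = 74.3 − 6.63 = 67.67 hours, the level fell by a factor of 329/17.2 ≈ 19.128.
n = log₂(19.128) ≈ 4.2576 half-lives, so t½ = 67.67/4.2576 ≈ 15.894 hours.
From t = 74.3 to t = 99.5: 17.2 × (1/2)^((99.5−74.3)/15.894) ≈ 5.7311 mg.

5.73 mg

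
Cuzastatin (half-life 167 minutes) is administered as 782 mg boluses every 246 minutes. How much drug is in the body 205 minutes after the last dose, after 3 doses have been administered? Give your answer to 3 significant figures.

498 mg

The 3 doses were given 697, 451, 205 minutes ago.
Total = 782·(1/2)^(697/167) + 782·(1/2)^(451/167) + 782·(1/2)^(205/167)
      = 43.332 + 120.29 + 333.95 ≈ 497.57 mg.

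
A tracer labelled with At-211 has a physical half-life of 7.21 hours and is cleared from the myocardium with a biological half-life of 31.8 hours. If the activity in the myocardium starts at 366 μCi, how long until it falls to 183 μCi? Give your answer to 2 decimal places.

1/t_eff = 1/t_phys + 1/t_biol = 1/7.21 + 1/31.8 = 0.17014 per hour.
t_eff = 7.21 × 31.8 / (7.21 + 31.8) ≈ 5.8774 hours.
n = log₂(366/183) ≈ 1; t = 1 × 5.8774 ≈ 5.8774 hours.

5.88 hours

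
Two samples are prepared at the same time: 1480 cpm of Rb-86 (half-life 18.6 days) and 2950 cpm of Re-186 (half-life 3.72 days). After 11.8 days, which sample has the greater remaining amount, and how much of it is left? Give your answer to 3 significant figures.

Rb-86, 953 cpm

Rb-86: 1480 × (1/2)^0.63441 ≈ 953.42 cpm.
Re-186: 2950 × (1/2)^3.172 ≈ 327.3 cpm.
Rb-86 has more remaining, at ≈ 953.42 cpm.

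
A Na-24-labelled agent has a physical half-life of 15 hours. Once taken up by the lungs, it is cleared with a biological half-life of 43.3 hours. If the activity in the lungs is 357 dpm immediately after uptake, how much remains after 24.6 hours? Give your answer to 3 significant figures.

1/t_eff = 1/t_phys + 1/t_biol = 1/15 + 1/43.3 = 0.089761 per hour.
t_eff = 15 × 43.3 / (15 + 43.3) ≈ 11.141 hours.
Remaining = 357 × (1/2)^(24.6/11.141) = 357 × (1/2)^2.2081 ≈ 77.26 dpm.

77.3 dpm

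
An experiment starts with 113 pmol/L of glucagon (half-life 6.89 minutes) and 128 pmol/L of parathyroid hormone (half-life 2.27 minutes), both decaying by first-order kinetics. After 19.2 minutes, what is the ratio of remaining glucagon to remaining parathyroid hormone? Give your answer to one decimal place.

glucagon: 113 × (1/2)^(19.2/6.89) = 113 × (1/2)^2.7866 ≈ 16.376 pmol/L.
parathyroid hormone: 128 × (1/2)^(19.2/2.27) = 128 × (1/2)^8.4581 ≈ 0.36396 pmol/L.
Ratio ≈ 16.376 / 0.36396 ≈ 44.995.

45.0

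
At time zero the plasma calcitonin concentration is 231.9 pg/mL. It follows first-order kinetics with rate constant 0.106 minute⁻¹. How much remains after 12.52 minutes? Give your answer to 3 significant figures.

61.5 pg/mL

t½ = ln 2 / λ = 0.69315 / 0.106 ≈ 6.5391 minutes.
Number of half-lives: n = 12.52/6.5391 ≈ 1.9146.
Remaining = 231.9 × (1/2)^1.9146 = 231.9 × 0.26524 ≈ 61.509 pg/mL.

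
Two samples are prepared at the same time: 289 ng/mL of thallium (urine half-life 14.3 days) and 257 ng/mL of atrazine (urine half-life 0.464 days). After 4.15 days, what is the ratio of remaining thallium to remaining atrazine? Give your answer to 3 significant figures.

thallium: 289 × (1/2)^(4.15/14.3) = 289 × (1/2)^0.29021 ≈ 236.34 ng/mL.
atrazine: 257 × (1/2)^(4.15/0.464) = 257 × (1/2)^8.944 ≈ 0.52183 ng/mL.
Ratio ≈ 236.34 / 0.52183 ≈ 452.9.

453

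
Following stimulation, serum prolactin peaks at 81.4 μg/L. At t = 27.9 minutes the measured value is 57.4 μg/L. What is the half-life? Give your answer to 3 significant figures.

55.4 minutes

A/A₀ = 57.4/81.4 ≈ 0.70516.
n = log₂(1.4181) ≈ 0.50398 half-lives elapsed in 27.9 minutes.
t½ = 27.9/0.50398 ≈ 55.36 minutes.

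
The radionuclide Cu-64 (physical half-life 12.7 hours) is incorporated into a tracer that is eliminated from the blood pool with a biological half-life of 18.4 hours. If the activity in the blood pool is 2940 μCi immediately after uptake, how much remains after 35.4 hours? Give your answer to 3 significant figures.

1/t_eff = 1/t_phys + 1/t_biol = 1/12.7 + 1/18.4 = 0.13309 per hour.
t_eff = 12.7 × 18.4 / (12.7 + 18.4) ≈ 7.5138 hours.
Remaining = 2940 × (1/2)^(35.4/7.5138) = 2940 × (1/2)^4.7113 ≈ 112.23 μCi.

112 μCi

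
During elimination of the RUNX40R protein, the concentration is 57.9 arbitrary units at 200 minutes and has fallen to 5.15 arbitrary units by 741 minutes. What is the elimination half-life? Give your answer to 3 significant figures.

155 minutes

Over Δt = 741 − 200 = 541 minutes, the level fell by a factor of 57.9/5.15 ≈ 11.243.
n = log₂(11.243) ≈ 3.4909 half-lives, so t½ = 541/3.4909 ≈ 154.97 minutes.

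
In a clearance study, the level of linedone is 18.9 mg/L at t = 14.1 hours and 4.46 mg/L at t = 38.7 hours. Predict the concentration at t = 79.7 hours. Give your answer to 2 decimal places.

0.40 mg/L

Over Δt = 38.7 − 14.1 = 24.6 hours, the level fell by a factor of 18.9/4.46 ≈ 4.2377.
n = log₂(4.2377) ≈ 2.0833 half-lives, so t½ = 24.6/2.0833 ≈ 11.808 hours.
From t = 38.7 to t = 79.7: 4.46 × (1/2)^((79.7−38.7)/11.808) ≈ 0.4019 mg/L.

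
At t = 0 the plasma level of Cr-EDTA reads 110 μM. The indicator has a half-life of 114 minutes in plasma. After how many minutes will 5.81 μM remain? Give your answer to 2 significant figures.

480 minutes

Fraction remaining = 5.81/110 ≈ 0.052818.
n = log₂(110/5.81) = ln(18.933)/ln 2 ≈ 4.2428 half-lives.
t = n × t½ = 4.2428 × 114 ≈ 483.68 minutes.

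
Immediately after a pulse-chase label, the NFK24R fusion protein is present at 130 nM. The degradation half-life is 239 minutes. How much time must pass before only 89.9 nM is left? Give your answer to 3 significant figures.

127 minutes

Fraction remaining = 89.9/130 ≈ 0.69154.
n = log₂(130/89.9) = ln(1.4461)/ln 2 ≈ 0.53212 half-lives.
t = n × t½ = 0.53212 × 239 ≈ 127.18 minutes.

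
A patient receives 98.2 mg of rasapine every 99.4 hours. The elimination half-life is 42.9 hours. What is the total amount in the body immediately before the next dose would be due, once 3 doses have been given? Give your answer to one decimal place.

24.5 mg

The 3 doses were given 298.2, 198.8, 99.4 hours ago.
Total = 98.2·(1/2)^(298.2/42.9) + 98.2·(1/2)^(198.8/42.9) + 98.2·(1/2)^(99.4/42.9)
      = 0.79367 + 3.9548 + 19.707 ≈ 24.455 mg.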